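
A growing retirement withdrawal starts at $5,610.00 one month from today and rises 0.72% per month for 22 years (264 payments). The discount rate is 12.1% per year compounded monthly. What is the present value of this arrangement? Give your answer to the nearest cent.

$1,030,887.91

Periodic rate r = 0.121/12 per month; n is counted in months.
Growing ordinary annuity: PV = PMT₁ × [1 − ((1+g)/(1+r))^n] / (r − g) = 5,610 × [1 − ((1+0.0072)/(1+r))^264] / (r − 0.0072) = $1,030,887.91.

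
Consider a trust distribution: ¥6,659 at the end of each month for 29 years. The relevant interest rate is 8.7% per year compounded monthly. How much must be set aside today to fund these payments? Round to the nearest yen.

¥844,130

This is an ordinary annuity: 348 payments of ¥6,659 at the end of each month.
Periodic rate r = 0.087/12 per month; n is counted in months.
PV = PMT × [(1 − (1+r)^−n)/r] = 6,659 × [1 − (1+r)^−348] / r = ¥844,130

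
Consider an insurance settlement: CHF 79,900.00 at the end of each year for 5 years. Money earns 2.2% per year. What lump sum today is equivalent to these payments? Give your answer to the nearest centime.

This is an ordinary annuity: 5 payments of CHF 79,900.00 at the end of each year.
Periodic rate r = 0.022 per year.
PV = PMT × [(1 − (1+r)^−n)/r] = 79,900 × [1 − (1+r)^−5] / r = CHF 374,429.23

CHF 374,429.23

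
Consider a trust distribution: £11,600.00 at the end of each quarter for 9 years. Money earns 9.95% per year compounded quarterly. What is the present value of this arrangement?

This is an ordinary annuity: 36 payments of £11,600.00 at the end of each quarter.
Periodic rate r = 0.0995/4 per quarter; n is counted in quarters.
PV = PMT × [(1 − (1+r)^−n)/r] = 11,600 × [1 − (1+r)^−36] / r = £273,782.10

£273,782.10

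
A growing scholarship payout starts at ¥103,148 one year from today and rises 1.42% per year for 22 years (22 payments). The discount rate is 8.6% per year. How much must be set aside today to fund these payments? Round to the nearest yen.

¥1,117,595

Periodic rate r = 0.086 per year.
Growing ordinary annuity: PV = PMT₁ × [1 − ((1+g)/(1+r))^n] / (r − g) = 103,148 × [1 − ((1+0.0142)/(1+r))^22] / (r − 0.0142) = ¥1,117,595.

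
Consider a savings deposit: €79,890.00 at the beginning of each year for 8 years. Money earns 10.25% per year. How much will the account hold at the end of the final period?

This is an annuity due: 8 deposits of €79,890.00 at the beginning of each year.
Periodic rate r = 0.1025 per year.
FV = PMT × [((1+r)^n − 1)/r] × (1+r) = 79,890 × [(1+r)^8 − 1] / r × (1+r) = €1,016,449.62

€1,016,449.62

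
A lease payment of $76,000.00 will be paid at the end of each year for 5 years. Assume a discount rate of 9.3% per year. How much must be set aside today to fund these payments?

$293,326.70

This is an ordinary annuity: 5 payments of $76,000.00 at the end of each year.
Periodic rate r = 0.093 per year.
PV = PMT × [(1 − (1+r)^−n)/r] = 76,000 × [1 − (1+r)^−5] / r = $293,326.70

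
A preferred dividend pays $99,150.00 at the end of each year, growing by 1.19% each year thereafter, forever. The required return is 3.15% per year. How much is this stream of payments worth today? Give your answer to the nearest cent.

$5,058,673.47

Periodic rate r = 0.0315 per year.
Growing perpetuity (Gordon): PV = PMT₁ / (r − g) = 99,150 / (r − 0.0119) = $5,058,673.47.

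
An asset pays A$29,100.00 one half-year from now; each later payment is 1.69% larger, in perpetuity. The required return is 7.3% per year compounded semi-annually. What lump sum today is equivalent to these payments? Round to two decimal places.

Periodic rate r = 0.073/2 per half-year.
Growing perpetuity (Gordon): PV = PMT₁ / (r − g) = 29,100 / (r − 0.0169) = A$1,484,693.88.

A$1,484,693.88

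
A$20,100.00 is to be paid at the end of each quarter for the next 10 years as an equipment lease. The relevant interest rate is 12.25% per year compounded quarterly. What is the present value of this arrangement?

A$459,948.44

This is an ordinary annuity: 40 payments of A$20,100.00 at the end of each quarter.
Periodic rate r = 0.1225/4 per quarter; n is counted in quarters.
PV = PMT × [(1 − (1+r)^−n)/r] = 20,100 × [1 − (1+r)^−40] / r = A$459,948.44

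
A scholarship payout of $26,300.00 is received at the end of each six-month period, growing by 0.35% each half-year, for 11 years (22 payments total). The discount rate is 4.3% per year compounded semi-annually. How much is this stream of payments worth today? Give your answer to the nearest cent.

$472,964.53

Periodic rate r = 0.043/2 per half-year; n is counted in half-years.
Growing ordinary annuity: PV = PMT₁ × [1 − ((1+g)/(1+r))^n] / (r − g) = 26,300 × [1 − ((1+0.0035)/(1+r))^22] / (r − 0.0035) = $472,964.53.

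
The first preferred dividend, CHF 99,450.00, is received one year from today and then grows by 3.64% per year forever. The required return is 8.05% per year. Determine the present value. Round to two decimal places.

CHF 2,255,102.04

Periodic rate r = 0.0805 per year.
Growing perpetuity (Gordon): PV = PMT₁ / (r − g) = 99,450 / (r − 0.0364) = CHF 2,255,102.04.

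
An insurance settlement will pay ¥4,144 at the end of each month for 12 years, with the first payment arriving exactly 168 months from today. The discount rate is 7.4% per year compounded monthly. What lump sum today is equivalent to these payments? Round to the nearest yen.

¥141,392

Ordinary annuity of 144 payments, first payment at period 168.
Periodic rate r = 0.074/12 per month; n is counted in months.
The ordinary-annuity PV formula values the stream one period before the first payment (period 167); discount that back 167 periods:
PV₀ = 4,144 × [1 − (1+r)^−144] / r × (1+r)^−167 = ¥141,392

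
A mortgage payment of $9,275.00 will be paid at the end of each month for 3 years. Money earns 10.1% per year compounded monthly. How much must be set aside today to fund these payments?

This is an ordinary annuity: 36 payments of $9,275.00 at the end of each month.
Periodic rate r = 0.101/12 per month; n is counted in months.
PV = PMT × [(1 − (1+r)^−n)/r] = 9,275 × [1 − (1+r)^−36] / r = $287,025.90

$287,025.90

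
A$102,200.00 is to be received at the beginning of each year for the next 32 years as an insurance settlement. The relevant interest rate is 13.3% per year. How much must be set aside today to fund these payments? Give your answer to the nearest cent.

This is an annuity due: 32 payments of A$102,200.00 at the beginning of each year.
Periodic rate r = 0.133 per year.
PV = PMT × [(1 − (1+r)^−n)/r] × (1+r) = 102,200 × [1 − (1+r)^−32] / r × (1+r) = A$854,608.08

A$854,608.08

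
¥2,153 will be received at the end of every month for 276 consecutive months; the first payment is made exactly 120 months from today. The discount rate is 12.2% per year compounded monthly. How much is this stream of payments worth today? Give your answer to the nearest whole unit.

Ordinary annuity of 276 payments, first payment at period 120.
Periodic rate r = 0.122/12 per month; n is counted in months.
The ordinary-annuity PV formula values the stream one period before the first payment (period 119); discount that back 119 periods:
PV₀ = 2,153 × [1 − (1+r)^−276] / r × (1+r)^−119 = ¥59,651

¥59,651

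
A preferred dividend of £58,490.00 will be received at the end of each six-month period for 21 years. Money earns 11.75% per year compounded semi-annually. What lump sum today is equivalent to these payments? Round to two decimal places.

This is an ordinary annuity: 42 payments of £58,490.00 at the end of each six-month period.
Periodic rate r = 0.1175/2 per half-year; n is counted in half-years.
PV = PMT × [(1 − (1+r)^−n)/r] = 58,490 × [1 − (1+r)^−42] / r = £905,053.34

£905,053.34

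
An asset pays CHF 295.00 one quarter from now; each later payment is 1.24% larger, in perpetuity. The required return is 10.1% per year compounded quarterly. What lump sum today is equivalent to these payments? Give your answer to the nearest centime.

Periodic rate r = 0.101/4 per quarter.
Growing perpetuity (Gordon): PV = PMT₁ / (r − g) = 295 / (r − 0.0124) = CHF 22,957.20.

CHF 22,957.20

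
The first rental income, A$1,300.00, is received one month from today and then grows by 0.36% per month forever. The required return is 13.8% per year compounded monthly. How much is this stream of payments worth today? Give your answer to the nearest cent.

A$164,556.96

Periodic rate r = 0.138/12 per month.
Growing perpetuity (Gordon): PV = PMT₁ / (r − g) = 1,300 / (r − 0.0036) = A$164,556.96.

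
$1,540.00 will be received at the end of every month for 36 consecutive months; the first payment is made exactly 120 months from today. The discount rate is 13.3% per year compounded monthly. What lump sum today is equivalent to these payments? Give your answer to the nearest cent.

$12,259.16

Ordinary annuity of 36 payments, first payment at period 120.
Periodic rate r = 0.133/12 per month; n is counted in months.
The ordinary-annuity PV formula values the stream one period before the first payment (period 119); discount that back 119 periods:
PV₀ = 1,540 × [1 − (1+r)^−36] / r × (1+r)^−119 = $12,259.16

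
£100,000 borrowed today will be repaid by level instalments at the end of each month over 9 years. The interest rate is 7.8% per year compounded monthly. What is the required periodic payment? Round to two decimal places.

Level ordinary annuity; solve PV = PMT × [(1 − (1+r)^−n)/r] for PMT.
Periodic rate r = 0.078/12 per month; n is counted in months.
With n = 108: PMT = 100,000 / ([(1 − (1+r)^−n)/r]) = £1,291.53

£1,291.53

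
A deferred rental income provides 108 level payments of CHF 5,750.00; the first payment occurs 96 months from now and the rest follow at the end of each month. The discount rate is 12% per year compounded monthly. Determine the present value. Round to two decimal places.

Ordinary annuity of 108 payments, first payment at period 96.
Periodic rate r = 0.12/12 per month; n is counted in months.
The ordinary-annuity PV formula values the stream one period before the first payment (period 95); discount that back 95 periods:
PV₀ = 5,750 × [1 − (1+r)^−108] / r × (1+r)^−95 = CHF 147,144.65

CHF 147,144.65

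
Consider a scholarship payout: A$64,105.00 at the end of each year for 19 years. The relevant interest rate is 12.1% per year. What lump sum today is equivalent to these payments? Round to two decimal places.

This is an ordinary annuity: 19 payments of A$64,105.00 at the end of each year.
Periodic rate r = 0.121 per year.
PV = PMT × [(1 − (1+r)^−n)/r] = 64,105 × [1 − (1+r)^−19] / r = A$469,315.04

A$469,315.04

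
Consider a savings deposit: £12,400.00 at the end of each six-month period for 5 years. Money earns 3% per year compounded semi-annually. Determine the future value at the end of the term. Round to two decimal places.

This is an ordinary annuity: 10 deposits of £12,400.00 at the end of each six-month period.
Periodic rate r = 0.03/2 per half-year; n is counted in half-years.
FV = PMT × [((1+r)^n − 1)/r] = 12,400 × [(1+r)^10 − 1] / r = £132,713.75

£132,713.75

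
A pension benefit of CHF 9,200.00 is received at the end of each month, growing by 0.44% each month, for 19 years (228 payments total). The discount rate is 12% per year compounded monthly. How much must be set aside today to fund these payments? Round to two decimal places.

Periodic rate r = 0.12/12 per month; n is counted in months.
Growing ordinary annuity: PV = PMT₁ × [1 − ((1+g)/(1+r))^n] / (r − g) = 9,200 × [1 − ((1+0.0044)/(1+r))^228] / (r − 0.0044) = CHF 1,180,417.46.

CHF 1,180,417.46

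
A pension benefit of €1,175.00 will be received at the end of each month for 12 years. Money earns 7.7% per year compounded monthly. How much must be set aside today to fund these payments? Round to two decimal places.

This is an ordinary annuity: 144 payments of €1,175.00 at the end of each month.
Periodic rate r = 0.077/12 per month; n is counted in months.
PV = PMT × [(1 − (1+r)^−n)/r] = 1,175 × [1 − (1+r)^−144] / r = €110,217.77

€110,217.77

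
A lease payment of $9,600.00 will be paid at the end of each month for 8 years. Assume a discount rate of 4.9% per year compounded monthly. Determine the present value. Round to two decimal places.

$761,157.79

This is an ordinary annuity: 96 payments of $9,600.00 at the end of each month.
Periodic rate r = 0.049/12 per month; n is counted in months.
PV = PMT × [(1 − (1+r)^−n)/r] = 9,600 × [1 − (1+r)^−96] / r = $761,157.79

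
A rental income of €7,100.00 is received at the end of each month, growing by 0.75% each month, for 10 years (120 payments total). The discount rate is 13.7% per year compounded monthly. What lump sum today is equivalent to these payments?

Periodic rate r = 0.137/12 per month; n is counted in months.
Growing ordinary annuity: PV = PMT₁ × [1 − ((1+g)/(1+r))^n] / (r − g) = 7,100 × [1 − ((1+0.0075)/(1+r))^120] / (r − 0.0075) = €674,783.40.

€674,783.40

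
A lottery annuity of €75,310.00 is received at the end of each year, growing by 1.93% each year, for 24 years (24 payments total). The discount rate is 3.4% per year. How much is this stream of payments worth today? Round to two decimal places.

Periodic rate r = 0.034 per year.
Growing ordinary annuity: PV = PMT₁ × [1 − ((1+g)/(1+r))^n] / (r − g) = 75,310 × [1 − ((1+0.0193)/(1+r))^24] / (r − 0.0193) = €1,489,915.38.

€1,489,915.38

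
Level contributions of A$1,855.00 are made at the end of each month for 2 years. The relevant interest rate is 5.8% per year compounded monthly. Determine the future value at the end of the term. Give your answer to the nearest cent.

A$47,084.55

This is an ordinary annuity: 24 deposits of A$1,855.00 at the end of each month.
Periodic rate r = 0.058/12 per month; n is counted in months.
FV = PMT × [((1+r)^n − 1)/r] = 1,855 × [(1+r)^24 − 1] / r = A$47,084.55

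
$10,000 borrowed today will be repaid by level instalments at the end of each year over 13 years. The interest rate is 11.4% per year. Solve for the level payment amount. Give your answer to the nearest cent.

$1,511.43

Level ordinary annuity; solve PV = PMT × [(1 − (1+r)^−n)/r] for PMT.
Periodic rate r = 0.114 per year.
With n = 13: PMT = 10,000 / ([(1 − (1+r)^−n)/r]) = $1,511.43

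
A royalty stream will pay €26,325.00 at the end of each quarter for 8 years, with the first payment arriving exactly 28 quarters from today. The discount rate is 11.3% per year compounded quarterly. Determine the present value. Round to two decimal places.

€259,117.55

Ordinary annuity of 32 payments, first payment at period 28.
Periodic rate r = 0.113/4 per quarter; n is counted in quarters.
The ordinary-annuity PV formula values the stream one period before the first payment (period 27); discount that back 27 periods:
PV₀ = 26,325 × [1 − (1+r)^−32] / r × (1+r)^−27 = €259,117.55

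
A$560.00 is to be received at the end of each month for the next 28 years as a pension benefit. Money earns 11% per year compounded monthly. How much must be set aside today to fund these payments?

This is an ordinary annuity: 336 payments of A$560.00 at the end of each month.
Periodic rate r = 0.11/12 per month; n is counted in months.
PV = PMT × [(1 − (1+r)^−n)/r] = 560 × [1 − (1+r)^−336] / r = A$58,243.54

A$58,243.54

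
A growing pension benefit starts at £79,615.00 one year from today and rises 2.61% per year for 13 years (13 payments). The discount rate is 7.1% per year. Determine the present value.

£757,027.66

Periodic rate r = 0.071 per year.
Growing ordinary annuity: PV = PMT₁ × [1 − ((1+g)/(1+r))^n] / (r − g) = 79,615 × [1 − ((1+0.0261)/(1+r))^13] / (r − 0.0261) = £757,027.66.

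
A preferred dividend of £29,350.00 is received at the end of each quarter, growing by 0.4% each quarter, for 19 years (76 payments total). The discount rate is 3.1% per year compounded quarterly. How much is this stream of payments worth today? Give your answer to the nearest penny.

Periodic rate r = 0.031/4 per quarter; n is counted in quarters.
Growing ordinary annuity: PV = PMT₁ × [1 − ((1+g)/(1+r))^n] / (r − g) = 29,350 × [1 − ((1+0.004)/(1+r))^76] / (r − 0.004) = £1,931,098.13.

£1,931,098.13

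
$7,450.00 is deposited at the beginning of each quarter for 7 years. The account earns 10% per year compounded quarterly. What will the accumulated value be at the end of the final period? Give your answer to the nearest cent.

$304,379.40

This is an annuity due: 28 deposits of $7,450.00 at the beginning of each quarter.
Periodic rate r = 0.1/4 per quarter; n is counted in quarters.
FV = PMT × [((1+r)^n − 1)/r] × (1+r) = 7,450 × [(1+r)^28 − 1] / r × (1+r) = $304,379.40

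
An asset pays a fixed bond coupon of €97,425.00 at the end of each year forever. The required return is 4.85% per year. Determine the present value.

€2,008,762.89

Periodic rate r = 0.0485 per year.
Level perpetuity: PV = PMT / r = 97,425 / (0.0485) = €2,008,762.89.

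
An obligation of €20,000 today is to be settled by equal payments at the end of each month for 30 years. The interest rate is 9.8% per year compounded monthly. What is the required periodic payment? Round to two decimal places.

Level ordinary annuity; solve PV = PMT × [(1 − (1+r)^−n)/r] for PMT.
Periodic rate r = 0.098/12 per month; n is counted in months.
With n = 360: PMT = 20,000 / ([(1 − (1+r)^−n)/r]) = €172.57

€172.57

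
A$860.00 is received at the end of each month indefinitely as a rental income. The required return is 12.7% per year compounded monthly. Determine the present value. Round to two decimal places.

A$81,259.84

Periodic rate r = 0.127/12 per month.
Level perpetuity: PV = PMT / r = 860 / (0.127/12) = A$81,259.84.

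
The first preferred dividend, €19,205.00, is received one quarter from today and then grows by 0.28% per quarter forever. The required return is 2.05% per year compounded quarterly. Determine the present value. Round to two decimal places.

€8,260,215.05

Periodic rate r = 0.0205/4 per quarter.
Growing perpetuity (Gordon): PV = PMT₁ / (r − g) = 19,205 / (r − 0.0028) = €8,260,215.05.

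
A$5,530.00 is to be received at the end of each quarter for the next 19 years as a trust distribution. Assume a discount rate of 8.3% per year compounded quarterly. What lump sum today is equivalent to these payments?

This is an ordinary annuity: 76 payments of A$5,530.00 at the end of each quarter.
Periodic rate r = 0.083/4 per quarter; n is counted in quarters.
PV = PMT × [(1 − (1+r)^−n)/r] = 5,530 × [1 − (1+r)^−76] / r = A$210,551.72

A$210,551.72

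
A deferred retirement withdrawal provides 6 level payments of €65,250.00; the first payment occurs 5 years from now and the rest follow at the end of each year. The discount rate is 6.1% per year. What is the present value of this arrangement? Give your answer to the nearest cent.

€252,397.20

Ordinary annuity of 6 payments, first payment at period 5.
Periodic rate r = 0.061 per year.
The ordinary-annuity PV formula values the stream one period before the first payment (period 4); discount that back 4 periods:
PV₀ = 65,250 × [1 − (1+r)^−6] / r × (1+r)^−4 = €252,397.20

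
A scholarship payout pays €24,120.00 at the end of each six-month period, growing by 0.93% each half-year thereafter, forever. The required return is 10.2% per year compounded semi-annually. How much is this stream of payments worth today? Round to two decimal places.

€578,417.27

Periodic rate r = 0.102/2 per half-year.
Growing perpetuity (Gordon): PV = PMT₁ / (r − g) = 24,120 / (r − 0.0093) = €578,417.27.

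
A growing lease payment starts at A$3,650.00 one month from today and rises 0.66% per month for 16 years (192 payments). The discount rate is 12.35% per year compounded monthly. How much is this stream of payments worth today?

Periodic rate r = 0.1235/12 per month; n is counted in months.
Growing ordinary annuity: PV = PMT₁ × [1 − ((1+g)/(1+r))^n] / (r − g) = 3,650 × [1 − ((1+0.0066)/(1+r))^192] / (r − 0.0066) = A$499,137.22.

A$499,137.22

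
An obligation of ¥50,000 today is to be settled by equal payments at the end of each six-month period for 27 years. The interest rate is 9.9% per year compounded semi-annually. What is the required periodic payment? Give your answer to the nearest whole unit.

Level ordinary annuity; solve PV = PMT × [(1 − (1+r)^−n)/r] for PMT.
Periodic rate r = 0.099/2 per half-year; n is counted in half-years.
With n = 54: PMT = 50,000 / ([(1 − (1+r)^−n)/r]) = ¥2,672

¥2,672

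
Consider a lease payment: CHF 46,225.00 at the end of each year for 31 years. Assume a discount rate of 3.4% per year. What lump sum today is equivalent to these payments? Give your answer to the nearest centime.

This is an ordinary annuity: 31 payments of CHF 46,225.00 at the end of each year.
Periodic rate r = 0.034 per year.
PV = PMT × [(1 − (1+r)^−n)/r] = 46,225 × [1 − (1+r)^−31] / r = CHF 877,320.97

CHF 877,320.97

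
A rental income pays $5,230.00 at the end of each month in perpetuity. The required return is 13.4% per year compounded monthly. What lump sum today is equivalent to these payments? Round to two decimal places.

Periodic rate r = 0.134/12 per month.
Level perpetuity: PV = PMT / r = 5,230 / (0.134/12) = $468,358.21.

$468,358.21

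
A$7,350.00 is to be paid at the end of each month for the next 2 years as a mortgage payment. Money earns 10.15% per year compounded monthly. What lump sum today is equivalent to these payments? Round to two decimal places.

This is an ordinary annuity: 24 payments of A$7,350.00 at the end of each month.
Periodic rate r = 0.1015/12 per month; n is counted in months.
PV = PMT × [(1 − (1+r)^−n)/r] = 7,350 × [1 − (1+r)^−24] / r = A$159,042.06

A$159,042.06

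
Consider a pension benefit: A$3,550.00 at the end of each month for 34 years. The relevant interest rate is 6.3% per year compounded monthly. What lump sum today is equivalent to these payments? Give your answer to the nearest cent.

This is an ordinary annuity: 408 payments of A$3,550.00 at the end of each month.
Periodic rate r = 0.063/12 per month; n is counted in months.
PV = PMT × [(1 − (1+r)^−n)/r] = 3,550 × [1 − (1+r)^−408] / r = A$596,346.22

A$596,346.22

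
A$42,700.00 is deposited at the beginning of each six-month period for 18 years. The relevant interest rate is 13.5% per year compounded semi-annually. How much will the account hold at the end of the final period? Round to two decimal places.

This is an annuity due: 36 deposits of A$42,700.00 at the beginning of each six-month period.
Periodic rate r = 0.135/2 per half-year; n is counted in half-years.
FV = PMT × [((1+r)^n − 1)/r] × (1+r) = 42,700 × [(1+r)^36 − 1] / r × (1+r) = A$6,416,169.72

A$6,416,169.72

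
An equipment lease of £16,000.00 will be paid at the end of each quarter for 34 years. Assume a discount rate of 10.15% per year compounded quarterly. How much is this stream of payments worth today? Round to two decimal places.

This is an ordinary annuity: 136 payments of £16,000.00 at the end of each quarter.
Periodic rate r = 0.1015/4 per quarter; n is counted in quarters.
PV = PMT × [(1 − (1+r)^−n)/r] = 16,000 × [1 − (1+r)^−136] / r = £609,665.10

£609,665.10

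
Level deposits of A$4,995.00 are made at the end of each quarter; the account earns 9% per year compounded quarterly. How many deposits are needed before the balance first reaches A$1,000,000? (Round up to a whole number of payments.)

77 payments

Periodic rate r = 0.09/4 per quarter; n is counted in quarters.
Ordinary annuity FV: 1,000,000 = 4,995 × [((1+r)^n − 1)/r].
(1+r)^n = 1 + 1,000,000 × r / 4,995, so n = ln(1 + 1,000,000·r/4,995) / ln(1+r) = 76.65.
Round up to a whole number of payments: n = 77.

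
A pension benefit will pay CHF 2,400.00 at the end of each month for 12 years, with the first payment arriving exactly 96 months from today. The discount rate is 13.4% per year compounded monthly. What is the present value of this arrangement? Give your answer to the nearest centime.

Ordinary annuity of 144 payments, first payment at period 96.
Periodic rate r = 0.134/12 per month; n is counted in months.
The ordinary-annuity PV formula values the stream one period before the first payment (period 95); discount that back 95 periods:
PV₀ = 2,400 × [1 − (1+r)^−144] / r × (1+r)^−95 = CHF 59,715.34

CHF 59,715.34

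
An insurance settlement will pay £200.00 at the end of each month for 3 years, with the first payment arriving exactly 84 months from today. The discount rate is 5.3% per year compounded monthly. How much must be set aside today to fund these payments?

£4,608.14

Ordinary annuity of 36 payments, first payment at period 84.
Periodic rate r = 0.053/12 per month; n is counted in months.
The ordinary-annuity PV formula values the stream one period before the first payment (period 83); discount that back 83 periods:
PV₀ = 200 × [1 − (1+r)^−36] / r × (1+r)^−83 = £4,608.14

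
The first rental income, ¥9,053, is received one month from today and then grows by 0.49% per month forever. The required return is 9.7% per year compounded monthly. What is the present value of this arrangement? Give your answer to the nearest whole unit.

¥2,843,874

Periodic rate r = 0.097/12 per month.
Growing perpetuity (Gordon): PV = PMT₁ / (r − g) = 9,053 / (r − 0.0049) = ¥2,843,874.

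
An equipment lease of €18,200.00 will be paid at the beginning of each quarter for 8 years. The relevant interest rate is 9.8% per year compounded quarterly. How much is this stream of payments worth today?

This is an annuity due: 32 payments of €18,200.00 at the beginning of each quarter.
Periodic rate r = 0.098/4 per quarter; n is counted in quarters.
PV = PMT × [(1 − (1+r)^−n)/r] × (1+r) = 18,200 × [1 − (1+r)^−32] / r × (1+r) = €410,277.44

€410,277.44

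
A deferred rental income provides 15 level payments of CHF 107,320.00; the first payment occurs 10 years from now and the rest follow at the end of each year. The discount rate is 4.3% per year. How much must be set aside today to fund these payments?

Ordinary annuity of 15 payments, first payment at period 10.
Periodic rate r = 0.043 per year.
The ordinary-annuity PV formula values the stream one period before the first payment (period 9); discount that back 9 periods:
PV₀ = 107,320 × [1 − (1+r)^−15] / r × (1+r)^−9 = CHF 800,017.64

CHF 800,017.64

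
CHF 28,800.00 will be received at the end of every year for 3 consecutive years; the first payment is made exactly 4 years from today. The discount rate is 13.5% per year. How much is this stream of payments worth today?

Ordinary annuity of 3 payments, first payment at period 4.
Periodic rate r = 0.135 per year.
The ordinary-annuity PV formula values the stream one period before the first payment (period 3); discount that back 3 periods:
PV₀ = 28,800 × [1 − (1+r)^−3] / r × (1+r)^−3 = CHF 46,116.12

CHF 46,116.12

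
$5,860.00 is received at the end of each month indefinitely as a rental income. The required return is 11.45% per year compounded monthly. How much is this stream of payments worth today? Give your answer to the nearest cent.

Periodic rate r = 0.1145/12 per month.
Level perpetuity: PV = PMT / r = 5,860 / (0.1145/12) = $614,148.47.

$614,148.47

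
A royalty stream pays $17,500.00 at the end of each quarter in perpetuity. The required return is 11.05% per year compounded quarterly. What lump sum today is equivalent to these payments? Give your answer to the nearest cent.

$633,484.16

Periodic rate r = 0.1105/4 per quarter.
Level perpetuity: PV = PMT / r = 17,500 / (0.1105/4) = $633,484.16.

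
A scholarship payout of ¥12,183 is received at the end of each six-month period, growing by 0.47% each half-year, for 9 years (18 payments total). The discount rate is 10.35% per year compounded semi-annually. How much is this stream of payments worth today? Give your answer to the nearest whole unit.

Periodic rate r = 0.1035/2 per half-year; n is counted in half-years.
Growing ordinary annuity: PV = PMT₁ × [1 − ((1+g)/(1+r))^n] / (r − g) = 12,183 × [1 − ((1+0.0047)/(1+r))^18] / (r − 0.0047) = ¥145,325.

¥145,325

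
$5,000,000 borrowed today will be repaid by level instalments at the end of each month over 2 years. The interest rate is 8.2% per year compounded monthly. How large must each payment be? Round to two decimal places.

$226,592.81

Level ordinary annuity; solve PV = PMT × [(1 − (1+r)^−n)/r] for PMT.
Periodic rate r = 0.082/12 per month; n is counted in months.
With n = 24: PMT = 5,000,000 / ([(1 − (1+r)^−n)/r]) = $226,592.81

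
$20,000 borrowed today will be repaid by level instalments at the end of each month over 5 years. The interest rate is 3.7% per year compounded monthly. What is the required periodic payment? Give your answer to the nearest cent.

Level ordinary annuity; solve PV = PMT × [(1 − (1+r)^−n)/r] for PMT.
Periodic rate r = 0.037/12 per month; n is counted in months.
With n = 60: PMT = 20,000 / ([(1 − (1+r)^−n)/r]) = $365.63

$365.63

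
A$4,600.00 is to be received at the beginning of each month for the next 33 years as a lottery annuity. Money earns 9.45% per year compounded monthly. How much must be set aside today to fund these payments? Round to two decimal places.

A$562,371.47

This is an annuity due: 396 payments of A$4,600.00 at the beginning of each month.
Periodic rate r = 0.0945/12 per month; n is counted in months.
PV = PMT × [(1 − (1+r)^−n)/r] × (1+r) = 4,600 × [1 − (1+r)^−396] / r × (1+r) = A$562,371.47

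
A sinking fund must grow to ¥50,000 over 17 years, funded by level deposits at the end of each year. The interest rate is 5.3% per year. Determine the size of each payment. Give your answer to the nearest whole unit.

¥1,885

Level ordinary annuity; solve FV = PMT × [((1+r)^n − 1)/r] for PMT.
Periodic rate r = 0.053 per year.
With n = 17: PMT = 50,000 / ([((1+r)^n − 1)/r]) = ¥1,885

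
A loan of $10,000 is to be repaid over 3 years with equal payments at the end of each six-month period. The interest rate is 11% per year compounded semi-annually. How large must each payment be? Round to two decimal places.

Level ordinary annuity; solve PV = PMT × [(1 − (1+r)^−n)/r] for PMT.
Periodic rate r = 0.11/2 per half-year; n is counted in half-years.
With n = 6: PMT = 10,000 / ([(1 − (1+r)^−n)/r]) = $2,001.79

$2,001.79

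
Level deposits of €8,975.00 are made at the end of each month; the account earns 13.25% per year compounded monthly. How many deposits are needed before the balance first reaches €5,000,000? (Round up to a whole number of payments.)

180 payments

Periodic rate r = 0.1325/12 per month; n is counted in months.
Ordinary annuity FV: 5,000,000 = 8,975 × [((1+r)^n − 1)/r].
(1+r)^n = 1 + 5,000,000 × r / 8,975, so n = ln(1 + 5,000,000·r/8,975) / ln(1+r) = 179.15.
Round up to a whole number of payments: n = 180.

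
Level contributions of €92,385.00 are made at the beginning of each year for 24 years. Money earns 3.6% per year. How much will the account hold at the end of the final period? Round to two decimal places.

€3,554,243.31

This is an annuity due: 24 deposits of €92,385.00 at the beginning of each year.
Periodic rate r = 0.036 per year.
FV = PMT × [((1+r)^n − 1)/r] × (1+r) = 92,385 × [(1+r)^24 − 1] / r × (1+r) = €3,554,243.31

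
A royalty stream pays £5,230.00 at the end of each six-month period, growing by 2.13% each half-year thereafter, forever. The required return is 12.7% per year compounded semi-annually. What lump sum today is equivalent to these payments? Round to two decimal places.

Periodic rate r = 0.127/2 per half-year.
Growing perpetuity (Gordon): PV = PMT₁ / (r − g) = 5,230 / (r − 0.0213) = £123,933.65.

£123,933.65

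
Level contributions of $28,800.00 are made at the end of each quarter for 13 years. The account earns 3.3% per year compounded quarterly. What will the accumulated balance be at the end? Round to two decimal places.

This is an ordinary annuity: 52 deposits of $28,800.00 at the end of each quarter.
Periodic rate r = 0.033/4 per quarter; n is counted in quarters.
FV = PMT × [((1+r)^n − 1)/r] = 28,800 × [(1+r)^52 − 1] / r = $1,860,726.51

$1,860,726.51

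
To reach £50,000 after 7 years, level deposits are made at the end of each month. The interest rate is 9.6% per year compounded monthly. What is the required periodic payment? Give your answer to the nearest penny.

Level ordinary annuity; solve FV = PMT × [((1+r)^n − 1)/r] for PMT.
Periodic rate r = 0.096/12 per month; n is counted in months.
With n = 84: PMT = 50,000 / ([((1+r)^n − 1)/r]) = £419.76

£419.76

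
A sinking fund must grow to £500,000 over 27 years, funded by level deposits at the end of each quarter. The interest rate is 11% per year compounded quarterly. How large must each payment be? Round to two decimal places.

£775.71

Level ordinary annuity; solve FV = PMT × [((1+r)^n − 1)/r] for PMT.
Periodic rate r = 0.11/4 per quarter; n is counted in quarters.
With n = 108: PMT = 500,000 / ([((1+r)^n − 1)/r]) = £775.71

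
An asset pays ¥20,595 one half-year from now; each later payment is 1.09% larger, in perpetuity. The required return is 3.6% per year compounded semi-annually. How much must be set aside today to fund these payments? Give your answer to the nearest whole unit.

Periodic rate r = 0.036/2 per half-year.
Growing perpetuity (Gordon): PV = PMT₁ / (r − g) = 20,595 / (r − 0.0109) = ¥2,900,704.

¥2,900,704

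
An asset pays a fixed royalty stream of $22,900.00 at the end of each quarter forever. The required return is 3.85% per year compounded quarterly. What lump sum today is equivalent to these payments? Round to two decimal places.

$2,379,220.78

Periodic rate r = 0.0385/4 per quarter.
Level perpetuity: PV = PMT / r = 22,900 / (0.0385/4) = $2,379,220.78.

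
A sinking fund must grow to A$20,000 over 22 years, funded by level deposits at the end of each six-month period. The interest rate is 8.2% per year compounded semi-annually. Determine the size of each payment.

A$168.75

Level ordinary annuity; solve FV = PMT × [((1+r)^n − 1)/r] for PMT.
Periodic rate r = 0.082/2 per half-year; n is counted in half-years.
With n = 44: PMT = 20,000 / ([((1+r)^n − 1)/r]) = A$168.75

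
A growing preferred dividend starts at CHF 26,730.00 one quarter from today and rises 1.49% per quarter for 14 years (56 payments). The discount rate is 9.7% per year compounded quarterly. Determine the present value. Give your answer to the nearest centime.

Periodic rate r = 0.097/4 per quarter; n is counted in quarters.
Growing ordinary annuity: PV = PMT₁ × [1 − ((1+g)/(1+r))^n] / (r − g) = 26,730 × [1 − ((1+0.0149)/(1+r))^56] / (r − 0.0149) = CHF 1,148,197.72.

CHF 1,148,197.72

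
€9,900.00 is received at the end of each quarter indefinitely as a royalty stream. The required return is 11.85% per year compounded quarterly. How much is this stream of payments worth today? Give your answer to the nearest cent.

€334,177.22

Periodic rate r = 0.1185/4 per quarter.
Level perpetuity: PV = PMT / r = 9,900 / (0.1185/4) = €334,177.22.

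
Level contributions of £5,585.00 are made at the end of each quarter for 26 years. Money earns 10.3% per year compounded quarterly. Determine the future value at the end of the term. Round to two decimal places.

£2,834,966.82

This is an ordinary annuity: 104 deposits of £5,585.00 at the end of each quarter.
Periodic rate r = 0.103/4 per quarter; n is counted in quarters.
FV = PMT × [((1+r)^n − 1)/r] = 5,585 × [(1+r)^104 − 1] / r = £2,834,966.82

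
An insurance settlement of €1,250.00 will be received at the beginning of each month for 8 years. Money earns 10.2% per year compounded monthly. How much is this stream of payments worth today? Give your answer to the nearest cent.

This is an annuity due: 96 payments of €1,250.00 at the beginning of each month.
Periodic rate r = 0.102/12 per month; n is counted in months.
PV = PMT × [(1 − (1+r)^−n)/r] × (1+r) = 1,250 × [1 − (1+r)^−96] / r × (1+r) = €82,500.57

€82,500.57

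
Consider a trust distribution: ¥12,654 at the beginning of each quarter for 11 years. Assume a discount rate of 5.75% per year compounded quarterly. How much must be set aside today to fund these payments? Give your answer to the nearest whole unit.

¥416,410

This is an annuity due: 44 payments of ¥12,654 at the beginning of each quarter.
Periodic rate r = 0.0575/4 per quarter; n is counted in quarters.
PV = PMT × [(1 − (1+r)^−n)/r] × (1+r) = 12,654 × [1 − (1+r)^−44] / r × (1+r) = ¥416,410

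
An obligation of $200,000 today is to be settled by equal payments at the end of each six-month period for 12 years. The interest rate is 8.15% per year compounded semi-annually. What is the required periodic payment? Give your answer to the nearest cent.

$13,218.29

Level ordinary annuity; solve PV = PMT × [(1 − (1+r)^−n)/r] for PMT.
Periodic rate r = 0.0815/2 per half-year; n is counted in half-years.
With n = 24: PMT = 200,000 / ([(1 − (1+r)^−n)/r]) = $13,218.29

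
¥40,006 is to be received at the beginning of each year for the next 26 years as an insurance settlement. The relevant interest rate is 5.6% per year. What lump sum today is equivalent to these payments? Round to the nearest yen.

This is an annuity due: 26 payments of ¥40,006 at the beginning of each year.
Periodic rate r = 0.056 per year.
PV = PMT × [(1 − (1+r)^−n)/r] × (1+r) = 40,006 × [1 − (1+r)^−26] / r × (1+r) = ¥571,446

¥571,446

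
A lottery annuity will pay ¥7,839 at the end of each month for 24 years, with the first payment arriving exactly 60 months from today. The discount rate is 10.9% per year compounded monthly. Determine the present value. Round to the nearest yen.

Ordinary annuity of 288 payments, first payment at period 60.
Periodic rate r = 0.109/12 per month; n is counted in months.
The ordinary-annuity PV formula values the stream one period before the first payment (period 59); discount that back 59 periods:
PV₀ = 7,839 × [1 − (1+r)^−288] / r × (1+r)^−59 = ¥468,758

¥468,758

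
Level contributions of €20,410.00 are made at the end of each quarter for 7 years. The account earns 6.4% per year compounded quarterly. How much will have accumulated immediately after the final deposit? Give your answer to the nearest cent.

This is an ordinary annuity: 28 deposits of €20,410.00 at the end of each quarter.
Periodic rate r = 0.064/4 per quarter; n is counted in quarters.
FV = PMT × [((1+r)^n − 1)/r] = 20,410 × [(1+r)^28 − 1] / r = €713,888.29

€713,888.29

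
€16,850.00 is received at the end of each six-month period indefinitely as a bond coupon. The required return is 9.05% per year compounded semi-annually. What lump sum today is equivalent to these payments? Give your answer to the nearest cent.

Periodic rate r = 0.0905/2 per half-year.
Level perpetuity: PV = PMT / r = 16,850 / (0.0905/2) = €372,375.69.

€372,375.69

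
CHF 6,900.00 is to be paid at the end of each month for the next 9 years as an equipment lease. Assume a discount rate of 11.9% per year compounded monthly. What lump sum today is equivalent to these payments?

This is an ordinary annuity: 108 payments of CHF 6,900.00 at the end of each month.
Periodic rate r = 0.119/12 per month; n is counted in months.
PV = PMT × [(1 − (1+r)^−n)/r] = 6,900 × [1 − (1+r)^−108] / r = CHF 456,110.97

CHF 456,110.97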